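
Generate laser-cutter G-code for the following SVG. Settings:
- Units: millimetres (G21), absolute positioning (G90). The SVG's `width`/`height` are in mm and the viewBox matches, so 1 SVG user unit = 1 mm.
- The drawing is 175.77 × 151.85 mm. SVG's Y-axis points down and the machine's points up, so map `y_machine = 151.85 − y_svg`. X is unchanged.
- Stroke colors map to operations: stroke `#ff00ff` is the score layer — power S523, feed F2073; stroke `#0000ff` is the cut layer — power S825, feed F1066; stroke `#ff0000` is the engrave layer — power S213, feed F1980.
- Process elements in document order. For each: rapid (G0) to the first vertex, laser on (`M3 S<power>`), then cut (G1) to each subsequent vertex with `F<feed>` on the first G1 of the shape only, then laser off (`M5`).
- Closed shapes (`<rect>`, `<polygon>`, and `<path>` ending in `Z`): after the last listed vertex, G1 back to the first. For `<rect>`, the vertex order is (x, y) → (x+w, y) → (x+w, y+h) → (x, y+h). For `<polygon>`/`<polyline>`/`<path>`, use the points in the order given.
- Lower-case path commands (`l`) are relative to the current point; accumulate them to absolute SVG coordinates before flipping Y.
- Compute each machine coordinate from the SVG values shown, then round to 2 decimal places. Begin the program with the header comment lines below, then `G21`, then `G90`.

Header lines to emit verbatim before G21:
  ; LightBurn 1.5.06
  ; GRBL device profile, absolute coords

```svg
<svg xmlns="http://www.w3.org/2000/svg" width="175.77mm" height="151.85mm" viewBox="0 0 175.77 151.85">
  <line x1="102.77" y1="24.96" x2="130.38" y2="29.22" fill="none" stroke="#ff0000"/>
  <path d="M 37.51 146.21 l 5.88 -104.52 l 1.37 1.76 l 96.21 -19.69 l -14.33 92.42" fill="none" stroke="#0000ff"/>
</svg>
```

; LightBurn 1.5.06
; GRBL device profile, absolute coords
G21
G90
G0 X102.77 Y126.89
M3 S213
G1 X130.38 Y122.63 F1980
M5
G0 X37.51 Y5.64
M3 S825
G1 X43.39 Y110.16 F1066
G1 X44.76 Y108.40
G1 X140.97 Y128.09
G1 X126.64 Y35.67
M5

1 u = 1 mm; y_m = 151.85 − y.

[1] `<line>` line segment, #ff0000→engrave S213 F1980: (102.77,126.89) → (130.38,122.63)

[2] `<path>` open polyline, #0000ff→cut S825 F1066: (37.51,5.64) → (43.39,110.16) → (44.76,108.40) → (140.97,128.09) → (126.64,35.67)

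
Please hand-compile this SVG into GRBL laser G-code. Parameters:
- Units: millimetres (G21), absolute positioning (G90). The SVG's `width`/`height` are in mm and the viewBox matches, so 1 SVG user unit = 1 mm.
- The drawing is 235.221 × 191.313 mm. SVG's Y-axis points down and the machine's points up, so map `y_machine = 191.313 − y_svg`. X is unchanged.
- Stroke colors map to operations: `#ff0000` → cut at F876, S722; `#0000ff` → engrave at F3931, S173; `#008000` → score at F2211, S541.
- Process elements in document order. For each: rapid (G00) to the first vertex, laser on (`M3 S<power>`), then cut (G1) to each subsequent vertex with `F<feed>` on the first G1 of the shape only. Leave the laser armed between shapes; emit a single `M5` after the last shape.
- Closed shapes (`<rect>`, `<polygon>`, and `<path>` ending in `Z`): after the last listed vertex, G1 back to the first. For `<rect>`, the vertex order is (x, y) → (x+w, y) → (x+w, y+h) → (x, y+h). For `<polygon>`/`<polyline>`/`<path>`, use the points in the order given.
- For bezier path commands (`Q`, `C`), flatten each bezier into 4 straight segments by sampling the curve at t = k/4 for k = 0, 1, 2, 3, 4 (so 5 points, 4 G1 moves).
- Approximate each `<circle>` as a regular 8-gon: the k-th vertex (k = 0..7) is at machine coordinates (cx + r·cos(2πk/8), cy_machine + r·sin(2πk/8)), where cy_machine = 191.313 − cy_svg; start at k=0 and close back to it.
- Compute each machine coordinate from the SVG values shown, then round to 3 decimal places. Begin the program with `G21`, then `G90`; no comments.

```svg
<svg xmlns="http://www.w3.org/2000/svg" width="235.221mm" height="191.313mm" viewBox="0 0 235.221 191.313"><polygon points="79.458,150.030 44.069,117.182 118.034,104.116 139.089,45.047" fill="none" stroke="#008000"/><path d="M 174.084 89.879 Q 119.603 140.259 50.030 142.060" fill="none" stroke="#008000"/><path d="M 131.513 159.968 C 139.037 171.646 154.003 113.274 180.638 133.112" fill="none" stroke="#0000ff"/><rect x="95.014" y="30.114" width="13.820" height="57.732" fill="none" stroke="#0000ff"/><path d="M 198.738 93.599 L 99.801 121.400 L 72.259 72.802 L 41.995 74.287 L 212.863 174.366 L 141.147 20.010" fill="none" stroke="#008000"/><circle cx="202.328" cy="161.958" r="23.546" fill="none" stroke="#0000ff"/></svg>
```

Since the viewBox matches the mm dimensions, user units are millimetres directly. The only transform is the Y-flip y_m = 191.313 − y_svg.

Shape 1 is a closed polygon drawn with `<polygon>`. Its stroke #008000 means score at S541, F2211. After flipping Y the toolpath is (79.458,41.283) → (44.069,74.131) → (118.034,87.197) → (139.089,146.266) → (79.458,41.283), returning to the start.

Shape 2 is a quadratic bezier drawn with `<path>`. Its stroke #008000 means score at S541, F2211. After flipping Y the toolpath is (174.084,101.434) → (145.900,79.280) → (115.830,63.199) → (83.873,53.190) → (50.030,49.253).

Shape 3 is a cubic bezier drawn with `<path>`. Its stroke #0000ff means engrave at S173, F3931. After flipping Y the toolpath is (131.513,31.345) → (138.617,33.404) → (148.909,47.833) → (162.784,60.732) → (180.638,58.201).

Shape 4 is a rectangle drawn with `<rect>`. Its stroke #0000ff means engrave at S173, F3931. After flipping Y the toolpath is (95.014,161.199) → (108.834,161.199) → (108.834,103.467) → (95.014,103.467) → (95.014,161.199), returning to the start.

Shape 5 is a open polyline drawn with `<path>`. Its stroke #008000 means score at S541, F2211. After flipping Y the toolpath is (198.738,97.714) → (99.801,69.913) → (72.259,118.511) → (41.995,117.026) → (212.863,16.947) → (141.147,171.303).

Shape 6 is a circle drawn with `<circle>`. Its stroke #0000ff means engrave at S173, F3931. After flipping Y the toolpath is (225.874,29.355) → (218.978,46.005) → (202.328,52.901) → (185.678,46.005) → (178.782,29.355) → (185.678,12.705) → (202.328,5.809) → (218.978,12.705) → (225.874,29.355), returning to the start.

G21
G90
G00 X79.458 Y41.283
M3 S541
G1 X44.069 Y74.131 F2211
G1 X118.034 Y87.197
G1 X139.089 Y146.266
G1 X79.458 Y41.283
G00 X174.084 Y101.434
M3 S541
G1 X145.900 Y79.280 F2211
G1 X115.830 Y63.199
G1 X83.873 Y53.190
G1 X50.030 Y49.253
G00 X131.513 Y31.345
M3 S173
G1 X138.617 Y33.404 F3931
G1 X148.909 Y47.833
G1 X162.784 Y60.732
G1 X180.638 Y58.201
G00 X95.014 Y161.199
M3 S173
G1 X108.834 Y161.199 F3931
G1 X108.834 Y103.467
G1 X95.014 Y103.467
G1 X95.014 Y161.199
G00 X198.738 Y97.714
M3 S541
G1 X99.801 Y69.913 F2211
G1 X72.259 Y118.511
G1 X41.995 Y117.026
G1 X212.863 Y16.947
G1 X141.147 Y171.303
G00 X225.874 Y29.355
M3 S173
G1 X218.978 Y46.005 F3931
G1 X202.328 Y52.901
G1 X185.678 Y46.005
G1 X178.782 Y29.355
G1 X185.678 Y12.705
G1 X202.328 Y5.809
G1 X218.978 Y12.705
G1 X225.874 Y29.355
M5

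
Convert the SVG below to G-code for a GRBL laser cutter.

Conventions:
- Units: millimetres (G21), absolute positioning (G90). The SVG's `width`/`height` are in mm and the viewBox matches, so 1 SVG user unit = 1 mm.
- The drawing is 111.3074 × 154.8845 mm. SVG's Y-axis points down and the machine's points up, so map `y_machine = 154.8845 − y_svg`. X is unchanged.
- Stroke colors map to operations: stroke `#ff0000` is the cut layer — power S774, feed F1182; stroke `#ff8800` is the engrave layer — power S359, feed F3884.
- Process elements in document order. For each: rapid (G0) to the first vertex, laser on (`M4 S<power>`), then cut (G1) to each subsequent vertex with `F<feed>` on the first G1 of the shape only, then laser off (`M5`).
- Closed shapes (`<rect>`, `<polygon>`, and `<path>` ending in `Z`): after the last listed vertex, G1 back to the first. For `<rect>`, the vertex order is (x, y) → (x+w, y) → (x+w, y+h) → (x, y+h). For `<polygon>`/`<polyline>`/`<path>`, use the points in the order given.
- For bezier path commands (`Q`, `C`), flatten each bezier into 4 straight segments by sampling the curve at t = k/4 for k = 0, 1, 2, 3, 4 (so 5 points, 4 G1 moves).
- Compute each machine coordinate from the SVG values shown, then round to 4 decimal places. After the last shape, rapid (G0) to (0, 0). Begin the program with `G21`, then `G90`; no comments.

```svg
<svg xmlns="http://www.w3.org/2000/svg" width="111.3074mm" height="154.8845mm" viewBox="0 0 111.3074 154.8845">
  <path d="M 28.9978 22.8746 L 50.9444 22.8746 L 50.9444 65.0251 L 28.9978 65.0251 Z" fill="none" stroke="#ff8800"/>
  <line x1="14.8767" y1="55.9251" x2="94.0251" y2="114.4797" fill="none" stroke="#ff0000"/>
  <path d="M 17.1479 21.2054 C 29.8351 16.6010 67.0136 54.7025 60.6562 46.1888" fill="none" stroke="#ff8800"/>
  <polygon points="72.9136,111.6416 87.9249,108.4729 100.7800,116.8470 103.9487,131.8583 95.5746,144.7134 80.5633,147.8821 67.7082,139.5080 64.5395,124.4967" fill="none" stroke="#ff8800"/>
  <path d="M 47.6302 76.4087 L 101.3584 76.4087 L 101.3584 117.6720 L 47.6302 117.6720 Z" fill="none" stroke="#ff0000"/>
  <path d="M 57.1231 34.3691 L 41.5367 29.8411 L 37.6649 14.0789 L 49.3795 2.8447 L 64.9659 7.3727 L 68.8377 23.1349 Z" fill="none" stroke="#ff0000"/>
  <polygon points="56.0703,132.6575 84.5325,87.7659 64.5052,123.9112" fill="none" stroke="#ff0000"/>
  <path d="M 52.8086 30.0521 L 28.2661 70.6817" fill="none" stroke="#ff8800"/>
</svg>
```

1 u = 1 mm; y_m = 154.8845 − y.

[1] `<path>` rectangle, #ff8800→engrave S359 F3884: (28.9978,132.0099) → (50.9444,132.0099) → (50.9444,89.8594) → (28.9978,89.8594) → (28.9978,132.0099) (closed)

[2] `<line>` line segment, #ff0000→cut S774 F1182: (14.8767,98.9594) → (94.0251,40.4048)

[3] `<path>` cubic bezier, #ff8800→engrave S359 F3884: (17.1479,133.6791) → (30.1925,130.5207) → (46.0438,119.7214) → (58.3242,109.6551) → (60.6562,108.6957)

[4] `<polygon>` regular polygon, #ff8800→engrave S359 F3884: (72.9136,43.2429) → (87.9249,46.4116) → (100.7800,38.0375) → (103.9487,23.0262) → (95.5746,10.1711) → (80.5633,7.0024) → (67.7082,15.3765) → (64.5395,30.3878) → (72.9136,43.2429) (closed)

[5] `<path>` rectangle, #ff0000→cut S774 F1182: (47.6302,78.4758) → (101.3584,78.4758) → (101.3584,37.2125) → (47.6302,37.2125) → (47.6302,78.4758) (closed)

[6] `<path>` regular polygon, #ff0000→cut S774 F1182: (57.1231,120.5154) → (41.5367,125.0434) → (37.6649,140.8056) → (49.3795,152.0398) → (64.9659,147.5118) → (68.8377,131.7496) → (57.1231,120.5154) (closed)

[7] `<polygon>` closed polygon, #ff0000→cut S774 F1182: (56.0703,22.2270) → (84.5325,67.1186) → (64.5052,30.9733) → (56.0703,22.2270) (closed)

[8] `<path>` line segment, #ff8800→engrave S359 F3884: (52.8086,124.8324) → (28.2661,84.2028)

G21
G90
G0 X28.9978 Y132.0099
M4 S359
G1 X50.9444 Y132.0099 F3884
G1 X50.9444 Y89.8594
G1 X28.9978 Y89.8594
G1 X28.9978 Y132.0099
M5
G0 X14.8767 Y98.9594
M4 S774
G1 X94.0251 Y40.4048 F1182
M5
G0 X17.1479 Y133.6791
M4 S359
G1 X30.1925 Y130.5207 F3884
G1 X46.0438 Y119.7214
G1 X58.3242 Y109.6551
G1 X60.6562 Y108.6957
M5
G0 X72.9136 Y43.2429
M4 S359
G1 X87.9249 Y46.4116 F3884
G1 X100.7800 Y38.0375
G1 X103.9487 Y23.0262
G1 X95.5746 Y10.1711
G1 X80.5633 Y7.0024
G1 X67.7082 Y15.3765
G1 X64.5395 Y30.3878
G1 X72.9136 Y43.2429
M5
G0 X47.6302 Y78.4758
M4 S774
G1 X101.3584 Y78.4758 F1182
G1 X101.3584 Y37.2125
G1 X47.6302 Y37.2125
G1 X47.6302 Y78.4758
M5
G0 X57.1231 Y120.5154
M4 S774
G1 X41.5367 Y125.0434 F1182
G1 X37.6649 Y140.8056
G1 X49.3795 Y152.0398
G1 X64.9659 Y147.5118
G1 X68.8377 Y131.7496
G1 X57.1231 Y120.5154
M5
G0 X56.0703 Y22.2270
M4 S774
G1 X84.5325 Y67.1186 F1182
G1 X64.5052 Y30.9733
G1 X56.0703 Y22.2270
M5
G0 X52.8086 Y124.8324
M4 S359
G1 X28.2661 Y84.2028 F3884
M5
G0 X0.0000 Y0.0000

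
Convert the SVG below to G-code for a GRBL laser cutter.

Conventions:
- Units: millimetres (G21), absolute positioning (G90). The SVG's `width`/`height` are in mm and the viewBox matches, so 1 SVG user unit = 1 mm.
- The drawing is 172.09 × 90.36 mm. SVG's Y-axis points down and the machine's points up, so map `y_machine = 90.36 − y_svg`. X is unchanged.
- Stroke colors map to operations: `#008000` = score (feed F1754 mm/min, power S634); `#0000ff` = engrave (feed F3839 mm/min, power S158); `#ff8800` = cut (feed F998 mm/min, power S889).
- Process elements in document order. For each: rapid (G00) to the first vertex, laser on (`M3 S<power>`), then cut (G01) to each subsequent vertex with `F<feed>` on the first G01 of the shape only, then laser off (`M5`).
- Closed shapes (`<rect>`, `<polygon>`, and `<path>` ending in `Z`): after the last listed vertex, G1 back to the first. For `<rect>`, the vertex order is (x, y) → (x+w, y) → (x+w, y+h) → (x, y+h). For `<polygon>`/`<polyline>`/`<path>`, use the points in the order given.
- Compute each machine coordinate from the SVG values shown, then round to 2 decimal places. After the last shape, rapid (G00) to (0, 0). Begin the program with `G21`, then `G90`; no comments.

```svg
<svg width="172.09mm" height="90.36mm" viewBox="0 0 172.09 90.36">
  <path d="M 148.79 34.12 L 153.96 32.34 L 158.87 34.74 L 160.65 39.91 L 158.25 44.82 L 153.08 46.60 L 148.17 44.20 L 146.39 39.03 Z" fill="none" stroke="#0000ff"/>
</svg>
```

G21
G90
G00 X148.79 Y56.24
M3 S158
G01 X153.96 Y58.02 F3839
G01 X158.87 Y55.62
G01 X160.65 Y50.45
G01 X158.25 Y45.54
G01 X153.08 Y43.76
G01 X148.17 Y46.16
G01 X146.39 Y51.33
G01 X148.79 Y56.24
M5
G00 X0.00 Y0.00

Since the viewBox matches the mm dimensions, user units are millimetres directly. The only transform is the Y-flip y_m = 90.36 − y_svg.

Shape 1 is a regular polygon drawn with `<path>`. Its stroke #0000ff means engrave at S158, F3839. After flipping Y the toolpath is (148.79,56.24) → (153.96,58.02) → (158.87,55.62) → (160.65,50.45) → (158.25,45.54) → (153.08,43.76) → (148.17,46.16) → (146.39,51.33) → (148.79,56.24), returning to the start.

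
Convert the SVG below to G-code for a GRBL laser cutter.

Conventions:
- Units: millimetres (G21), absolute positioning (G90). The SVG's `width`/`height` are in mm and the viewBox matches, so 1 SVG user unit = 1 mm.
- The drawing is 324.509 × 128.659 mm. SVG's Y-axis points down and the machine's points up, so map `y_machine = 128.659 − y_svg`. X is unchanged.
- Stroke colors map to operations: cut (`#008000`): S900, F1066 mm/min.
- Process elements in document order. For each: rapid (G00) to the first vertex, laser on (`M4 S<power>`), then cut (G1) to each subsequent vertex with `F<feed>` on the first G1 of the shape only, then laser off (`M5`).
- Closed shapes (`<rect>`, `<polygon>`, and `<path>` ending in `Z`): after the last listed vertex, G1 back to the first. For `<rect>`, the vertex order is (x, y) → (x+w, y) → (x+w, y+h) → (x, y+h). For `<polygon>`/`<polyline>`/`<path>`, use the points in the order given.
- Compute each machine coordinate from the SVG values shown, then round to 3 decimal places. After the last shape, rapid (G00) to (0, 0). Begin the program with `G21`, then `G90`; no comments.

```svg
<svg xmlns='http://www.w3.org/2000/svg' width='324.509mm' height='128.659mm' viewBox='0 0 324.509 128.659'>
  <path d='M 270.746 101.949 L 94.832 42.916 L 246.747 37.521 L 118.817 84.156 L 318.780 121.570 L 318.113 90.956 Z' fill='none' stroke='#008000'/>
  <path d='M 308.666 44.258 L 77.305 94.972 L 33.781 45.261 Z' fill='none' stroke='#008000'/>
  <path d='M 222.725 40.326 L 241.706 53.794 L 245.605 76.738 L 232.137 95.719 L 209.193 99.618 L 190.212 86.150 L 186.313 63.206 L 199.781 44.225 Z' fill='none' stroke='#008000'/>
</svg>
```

1 u = 1 mm; y_m = 128.659 − y.

[1] `<path>` closed polygon, #008000→cut S900 F1066: (270.746,26.710) → (94.832,85.743) → (246.747,91.138) → (118.817,44.503) → (318.780,7.089) → (318.113,37.703) → (270.746,26.710) (closed)

[2] `<path>` closed polygon, #008000→cut S900 F1066: (308.666,84.401) → (77.305,33.687) → (33.781,83.398) → (308.666,84.401) (closed)

[3] `<path>` regular polygon, #008000→cut S900 F1066: (222.725,88.333) → (241.706,74.865) → (245.605,51.921) → (232.137,32.940) → (209.193,29.041) → (190.212,42.509) → (186.313,65.453) → (199.781,84.434) → (222.725,88.333) (closed)

G21
G90
G00 X270.746 Y26.710
M4 S900
G1 X94.832 Y85.743 F1066
G1 X246.747 Y91.138
G1 X118.817 Y44.503
G1 X318.780 Y7.089
G1 X318.113 Y37.703
G1 X270.746 Y26.710
M5
G00 X308.666 Y84.401
M4 S900
G1 X77.305 Y33.687 F1066
G1 X33.781 Y83.398
G1 X308.666 Y84.401
M5
G00 X222.725 Y88.333
M4 S900
G1 X241.706 Y74.865 F1066
G1 X245.605 Y51.921
G1 X232.137 Y32.940
G1 X209.193 Y29.041
G1 X190.212 Y42.509
G1 X186.313 Y65.453
G1 X199.781 Y84.434
G1 X222.725 Y88.333
M5
G00 X0.000 Y0.000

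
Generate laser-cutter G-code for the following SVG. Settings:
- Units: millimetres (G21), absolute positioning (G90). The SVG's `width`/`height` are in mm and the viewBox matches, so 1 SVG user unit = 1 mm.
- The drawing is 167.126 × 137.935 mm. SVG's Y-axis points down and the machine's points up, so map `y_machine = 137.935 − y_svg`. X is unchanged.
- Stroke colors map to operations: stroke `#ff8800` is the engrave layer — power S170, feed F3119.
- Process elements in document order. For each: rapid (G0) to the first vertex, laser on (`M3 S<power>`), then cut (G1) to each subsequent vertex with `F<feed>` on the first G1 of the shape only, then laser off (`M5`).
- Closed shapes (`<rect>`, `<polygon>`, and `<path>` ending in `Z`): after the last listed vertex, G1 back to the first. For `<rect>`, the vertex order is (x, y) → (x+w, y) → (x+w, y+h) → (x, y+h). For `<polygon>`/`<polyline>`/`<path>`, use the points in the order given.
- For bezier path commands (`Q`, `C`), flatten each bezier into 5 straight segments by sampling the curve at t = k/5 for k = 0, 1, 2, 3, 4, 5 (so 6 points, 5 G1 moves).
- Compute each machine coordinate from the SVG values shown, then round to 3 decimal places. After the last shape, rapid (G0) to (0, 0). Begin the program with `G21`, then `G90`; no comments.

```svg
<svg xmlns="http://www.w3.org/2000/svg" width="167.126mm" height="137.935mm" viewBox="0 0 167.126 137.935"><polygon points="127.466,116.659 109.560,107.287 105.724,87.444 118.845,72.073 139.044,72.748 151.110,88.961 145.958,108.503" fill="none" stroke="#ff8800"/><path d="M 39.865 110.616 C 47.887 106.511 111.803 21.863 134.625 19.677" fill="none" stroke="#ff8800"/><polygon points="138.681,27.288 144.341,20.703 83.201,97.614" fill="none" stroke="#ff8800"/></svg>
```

G21
G90
G0 X127.466 Y21.276
M3 S170
G1 X109.560 Y30.648 F3119
G1 X105.724 Y50.491
G1 X118.845 Y65.862
G1 X139.044 Y65.187
G1 X151.110 Y48.974
G1 X145.958 Y29.432
G1 X127.466 Y21.276
M5
G0 X39.865 Y27.319
M3 S170
G1 X50.610 Y38.143 F3119
G1 X70.113 Y60.473
G1 X93.721 Y86.485
G1 X116.776 Y108.355
G1 X134.625 Y118.258
M5
G0 X138.681 Y110.647
M3 S170
G1 X144.341 Y117.232 F3119
G1 X83.201 Y40.321
G1 X138.681 Y110.647
M5
G0 X0.000 Y0.000

1 u = 1 mm; y_m = 137.935 − y.

[1] `<polygon>` regular polygon, #ff8800→engrave S170 F3119: (127.466,21.276) → (109.560,30.648) → (105.724,50.491) → (118.845,65.862) → (139.044,65.187) → (151.110,48.974) → (145.958,29.432) → (127.466,21.276) (closed)

[2] `<path>` cubic bezier, #ff8800→engrave S170 F3119: (39.865,27.319) → (50.610,38.143) → (70.113,60.473) → (93.721,86.485) → (116.776,108.355) → (134.625,118.258)

[3] `<polygon>` closed polygon, #ff8800→engrave S170 F3119: (138.681,110.647) → (144.341,117.232) → (83.201,40.321) → (138.681,110.647) (closed)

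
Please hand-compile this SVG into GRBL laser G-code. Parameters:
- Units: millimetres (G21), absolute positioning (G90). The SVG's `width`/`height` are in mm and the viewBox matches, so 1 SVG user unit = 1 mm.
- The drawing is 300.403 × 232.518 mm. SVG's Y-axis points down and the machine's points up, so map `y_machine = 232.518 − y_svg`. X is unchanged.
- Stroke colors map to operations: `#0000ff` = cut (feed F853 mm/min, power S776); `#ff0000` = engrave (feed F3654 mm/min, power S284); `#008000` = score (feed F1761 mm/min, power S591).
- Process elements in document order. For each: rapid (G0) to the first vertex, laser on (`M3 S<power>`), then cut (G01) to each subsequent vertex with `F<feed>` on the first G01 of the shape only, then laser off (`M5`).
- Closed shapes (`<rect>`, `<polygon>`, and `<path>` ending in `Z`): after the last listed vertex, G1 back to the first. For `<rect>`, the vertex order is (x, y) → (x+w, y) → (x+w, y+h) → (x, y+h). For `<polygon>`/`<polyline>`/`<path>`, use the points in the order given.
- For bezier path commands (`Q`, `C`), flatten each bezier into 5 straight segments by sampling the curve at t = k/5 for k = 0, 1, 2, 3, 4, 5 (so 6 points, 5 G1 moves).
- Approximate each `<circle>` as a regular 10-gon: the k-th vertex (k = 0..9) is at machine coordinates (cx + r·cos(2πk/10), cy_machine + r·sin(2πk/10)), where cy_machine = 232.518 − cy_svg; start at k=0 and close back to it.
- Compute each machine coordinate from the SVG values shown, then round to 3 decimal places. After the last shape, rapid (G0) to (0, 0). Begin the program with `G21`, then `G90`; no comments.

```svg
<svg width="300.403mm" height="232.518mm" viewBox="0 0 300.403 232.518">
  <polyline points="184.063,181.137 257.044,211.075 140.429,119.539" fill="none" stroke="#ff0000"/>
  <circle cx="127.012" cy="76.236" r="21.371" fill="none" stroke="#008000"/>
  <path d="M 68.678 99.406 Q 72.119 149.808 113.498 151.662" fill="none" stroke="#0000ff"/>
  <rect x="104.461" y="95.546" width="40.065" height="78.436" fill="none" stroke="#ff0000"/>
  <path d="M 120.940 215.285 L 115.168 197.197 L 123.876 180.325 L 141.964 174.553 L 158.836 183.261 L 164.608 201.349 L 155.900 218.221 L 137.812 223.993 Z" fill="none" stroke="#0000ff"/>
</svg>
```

1 u = 1 mm; y_m = 232.518 − y.

[1] `<polyline>` open polyline, #ff0000→engrave S284 F3654: (184.063,51.381) → (257.044,21.443) → (140.429,112.979)

[2] `<circle>` circle, #008000→score S591 F1761: (148.383,156.282) → (144.302,168.844) → (133.616,176.607) → (120.408,176.607) → (109.722,168.844) → (105.641,156.282) → (109.722,143.720) → (120.408,135.957) → (133.616,135.957) → (144.302,143.720) → (148.383,156.282) (closed)

[3] `<path>` quadratic bezier, #0000ff→cut S776 F853: (68.678,133.112) → (71.572,114.893) → (77.501,100.558) → (86.465,90.107) → (98.464,83.540) → (113.498,80.856)

[4] `<rect>` rectangle, #ff0000→engrave S284 F3654: (104.461,136.972) → (144.526,136.972) → (144.526,58.536) → (104.461,58.536) → (104.461,136.972) (closed)

[5] `<path>` regular polygon, #0000ff→cut S776 F853: (120.940,17.233) → (115.168,35.321) → (123.876,52.193) → (141.964,57.965) → (158.836,49.257) → (164.608,31.169) → (155.900,14.297) → (137.812,8.525) → (120.940,17.233) (closed)

G21
G90
G0 X184.063 Y51.381
M3 S284
G01 X257.044 Y21.443 F3654
G01 X140.429 Y112.979
M5
G0 X148.383 Y156.282
M3 S591
G01 X144.302 Y168.844 F1761
G01 X133.616 Y176.607
G01 X120.408 Y176.607
G01 X109.722 Y168.844
G01 X105.641 Y156.282
G01 X109.722 Y143.720
G01 X120.408 Y135.957
G01 X133.616 Y135.957
G01 X144.302 Y143.720
G01 X148.383 Y156.282
M5
G0 X68.678 Y133.112
M3 S776
G01 X71.572 Y114.893 F853
G01 X77.501 Y100.558
G01 X86.465 Y90.107
G01 X98.464 Y83.540
G01 X113.498 Y80.856
M5
G0 X104.461 Y136.972
M3 S284
G01 X144.526 Y136.972 F3654
G01 X144.526 Y58.536
G01 X104.461 Y58.536
G01 X104.461 Y136.972
M5
G0 X120.940 Y17.233
M3 S776
G01 X115.168 Y35.321 F853
G01 X123.876 Y52.193
G01 X141.964 Y57.965
G01 X158.836 Y49.257
G01 X164.608 Y31.169
G01 X155.900 Y14.297
G01 X137.812 Y8.525
G01 X120.940 Y17.233
M5
G0 X0.000 Y0.000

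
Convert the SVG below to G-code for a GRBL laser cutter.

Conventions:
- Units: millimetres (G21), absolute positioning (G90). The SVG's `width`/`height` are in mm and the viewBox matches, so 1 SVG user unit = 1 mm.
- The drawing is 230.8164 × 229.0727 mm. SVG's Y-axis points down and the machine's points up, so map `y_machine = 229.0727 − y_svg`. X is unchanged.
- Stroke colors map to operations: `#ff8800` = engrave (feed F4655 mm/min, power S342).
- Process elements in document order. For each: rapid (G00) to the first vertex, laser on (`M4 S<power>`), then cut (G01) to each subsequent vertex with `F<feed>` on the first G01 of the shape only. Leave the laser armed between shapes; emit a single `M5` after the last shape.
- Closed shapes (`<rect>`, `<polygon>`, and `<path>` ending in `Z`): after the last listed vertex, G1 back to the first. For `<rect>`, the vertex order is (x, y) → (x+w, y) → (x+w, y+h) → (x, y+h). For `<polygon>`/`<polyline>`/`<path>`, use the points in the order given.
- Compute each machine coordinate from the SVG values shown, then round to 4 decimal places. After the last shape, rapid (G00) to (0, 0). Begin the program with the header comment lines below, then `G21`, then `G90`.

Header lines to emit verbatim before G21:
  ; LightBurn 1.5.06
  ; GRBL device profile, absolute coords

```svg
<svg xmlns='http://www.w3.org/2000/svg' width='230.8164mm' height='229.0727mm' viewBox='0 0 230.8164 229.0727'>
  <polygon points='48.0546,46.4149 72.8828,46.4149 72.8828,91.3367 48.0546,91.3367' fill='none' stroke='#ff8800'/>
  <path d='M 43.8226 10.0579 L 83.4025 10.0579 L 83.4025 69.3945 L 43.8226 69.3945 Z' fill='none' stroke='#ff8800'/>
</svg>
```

; LightBurn 1.5.06
; GRBL device profile, absolute coords
G21
G90
G00 X48.0546 Y182.6578
M4 S342
G01 X72.8828 Y182.6578 F4655
G01 X72.8828 Y137.7360
G01 X48.0546 Y137.7360
G01 X48.0546 Y182.6578
G00 X43.8226 Y219.0148
M4 S342
G01 X83.4025 Y219.0148 F4655
G01 X83.4025 Y159.6782
G01 X43.8226 Y159.6782
G01 X43.8226 Y219.0148
M5
G00 X0.0000 Y0.0000

1 u = 1 mm; y_m = 229.0727 − y.

[1] `<polygon>` rectangle, #ff8800→engrave S342 F4655: (48.0546,182.6578) → (72.8828,182.6578) → (72.8828,137.7360) → (48.0546,137.7360) → (48.0546,182.6578) (closed)

[2] `<path>` rectangle, #ff8800→engrave S342 F4655: (43.8226,219.0148) → (83.4025,219.0148) → (83.4025,159.6782) → (43.8226,159.6782) → (43.8226,219.0148) (closed)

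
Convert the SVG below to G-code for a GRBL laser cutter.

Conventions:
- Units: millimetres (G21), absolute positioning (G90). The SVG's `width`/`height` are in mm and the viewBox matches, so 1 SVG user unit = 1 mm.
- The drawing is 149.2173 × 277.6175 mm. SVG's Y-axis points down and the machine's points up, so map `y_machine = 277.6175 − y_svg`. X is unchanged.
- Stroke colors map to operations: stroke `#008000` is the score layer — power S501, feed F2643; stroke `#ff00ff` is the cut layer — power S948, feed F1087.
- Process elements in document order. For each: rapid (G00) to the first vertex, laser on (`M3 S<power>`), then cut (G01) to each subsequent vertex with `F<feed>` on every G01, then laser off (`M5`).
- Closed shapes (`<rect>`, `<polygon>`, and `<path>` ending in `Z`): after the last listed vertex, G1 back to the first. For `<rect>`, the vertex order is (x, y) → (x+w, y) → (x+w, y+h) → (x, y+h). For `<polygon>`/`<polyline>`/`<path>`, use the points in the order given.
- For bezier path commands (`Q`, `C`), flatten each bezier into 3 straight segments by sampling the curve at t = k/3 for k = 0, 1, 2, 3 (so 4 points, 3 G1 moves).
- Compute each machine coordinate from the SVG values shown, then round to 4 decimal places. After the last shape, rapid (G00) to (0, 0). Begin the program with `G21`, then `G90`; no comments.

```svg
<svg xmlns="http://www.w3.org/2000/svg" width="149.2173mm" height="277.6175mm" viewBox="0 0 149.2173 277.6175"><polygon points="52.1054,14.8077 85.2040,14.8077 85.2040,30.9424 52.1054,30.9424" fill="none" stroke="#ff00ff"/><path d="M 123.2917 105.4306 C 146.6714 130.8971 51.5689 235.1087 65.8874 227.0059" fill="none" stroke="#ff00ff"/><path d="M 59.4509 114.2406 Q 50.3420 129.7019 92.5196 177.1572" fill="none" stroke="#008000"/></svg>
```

Since the viewBox matches the mm dimensions, user units are millimetres directly. The only transform is the Y-flip y_m = 277.6175 − y_svg.

Shape 1 is a rectangle drawn with `<polygon>`. Its stroke #ff00ff means cut at S948, F1087. After flipping Y the toolpath is (52.1054,262.8098) → (85.2040,262.8098) → (85.2040,246.6751) → (52.1054,246.6751) → (52.1054,262.8098), returning to the start.

Shape 2 is a cubic bezier drawn with `<path>`. Its stroke #ff00ff means cut at S948, F1087. After flipping Y the toolpath is (123.2917,172.1869) → (115.6182,127.5483) → (79.6017,72.8707) → (65.8874,50.6116).

Shape 3 is a quadratic bezier drawn with `<path>`. Its stroke #008000 means score at S501, F2643. After flipping Y the toolpath is (59.4509,163.3769) → (59.0768,149.5145) → (70.0997,128.5423) → (92.5196,100.4603).

G21
G90
G00 X52.1054 Y262.8098
M3 S948
G01 X85.2040 Y262.8098 F1087
G01 X85.2040 Y246.6751 F1087
G01 X52.1054 Y246.6751 F1087
G01 X52.1054 Y262.8098 F1087
M5
G00 X123.2917 Y172.1869
M3 S948
G01 X115.6182 Y127.5483 F1087
G01 X79.6017 Y72.8707 F1087
G01 X65.8874 Y50.6116 F1087
M5
G00 X59.4509 Y163.3769
M3 S501
G01 X59.0768 Y149.5145 F2643
G01 X70.0997 Y128.5423 F2643
G01 X92.5196 Y100.4603 F2643
M5
G00 X0.0000 Y0.0000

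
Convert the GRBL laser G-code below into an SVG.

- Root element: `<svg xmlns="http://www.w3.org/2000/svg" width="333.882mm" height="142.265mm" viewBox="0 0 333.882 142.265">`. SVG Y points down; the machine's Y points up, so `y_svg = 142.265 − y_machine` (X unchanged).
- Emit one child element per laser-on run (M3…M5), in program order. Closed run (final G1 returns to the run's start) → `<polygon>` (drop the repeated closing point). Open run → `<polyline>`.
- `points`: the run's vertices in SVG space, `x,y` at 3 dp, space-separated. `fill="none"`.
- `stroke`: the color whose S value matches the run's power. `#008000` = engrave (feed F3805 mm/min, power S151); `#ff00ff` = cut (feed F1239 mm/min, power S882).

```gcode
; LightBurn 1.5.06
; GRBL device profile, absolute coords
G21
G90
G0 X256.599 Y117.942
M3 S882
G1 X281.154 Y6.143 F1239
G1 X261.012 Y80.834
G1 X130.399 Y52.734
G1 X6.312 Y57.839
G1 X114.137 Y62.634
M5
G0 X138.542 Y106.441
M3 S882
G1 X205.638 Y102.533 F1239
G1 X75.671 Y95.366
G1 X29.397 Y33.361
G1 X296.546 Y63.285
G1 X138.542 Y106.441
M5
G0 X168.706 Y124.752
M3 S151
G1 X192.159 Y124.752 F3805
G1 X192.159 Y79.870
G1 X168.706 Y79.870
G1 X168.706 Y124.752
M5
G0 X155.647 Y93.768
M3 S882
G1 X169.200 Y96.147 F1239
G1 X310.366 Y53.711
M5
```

<svg xmlns="http://www.w3.org/2000/svg" width="333.882mm" height="142.265mm" viewBox="0 0 333.882 142.265">
  <polyline points="256.599,24.323 281.154,136.122 261.012,61.431 130.399,89.531 6.312,84.426 114.137,79.631" fill="none" stroke="#ff00ff"/>
  <polygon points="138.542,35.824 205.638,39.732 75.671,46.899 29.397,108.904 296.546,78.980" fill="none" stroke="#ff00ff"/>
  <polygon points="168.706,17.513 192.159,17.513 192.159,62.395 168.706,62.395" fill="none" stroke="#008000"/>
  <polyline points="155.647,48.497 169.200,46.118 310.366,88.554" fill="none" stroke="#ff00ff"/>
</svg>

Each laser-on run becomes one SVG element. Flip Y back into SVG space with y_svg = 142.265 − y_machine.

Run 1: the run's S882 means `#ff00ff` (cut). The run is open, so emit a `<polyline>` with points (Y-flipped): 256.599,24.323 281.154,136.122 261.012,61.431 130.399,89.531 6.312,84.426 114.137,79.631.

Run 2: S882 ⇒ cut layer `#ff00ff`. The run returns to its start, so emit a `<polygon>` with points (Y-flipped): 138.542,35.824 205.638,39.732 75.671,46.899 29.397,108.904 296.546,78.980.

Run 3: S151 ⇒ engrave layer `#008000`. The run returns to its start, so emit a `<polygon>` with points (Y-flipped): 168.706,17.513 192.159,17.513 192.159,62.395 168.706,62.395.

Run 4: S882 ⇒ cut layer `#ff00ff`. The run is open, so emit a `<polyline>` with points (Y-flipped): 155.647,48.497 169.200,46.118 310.366,88.554.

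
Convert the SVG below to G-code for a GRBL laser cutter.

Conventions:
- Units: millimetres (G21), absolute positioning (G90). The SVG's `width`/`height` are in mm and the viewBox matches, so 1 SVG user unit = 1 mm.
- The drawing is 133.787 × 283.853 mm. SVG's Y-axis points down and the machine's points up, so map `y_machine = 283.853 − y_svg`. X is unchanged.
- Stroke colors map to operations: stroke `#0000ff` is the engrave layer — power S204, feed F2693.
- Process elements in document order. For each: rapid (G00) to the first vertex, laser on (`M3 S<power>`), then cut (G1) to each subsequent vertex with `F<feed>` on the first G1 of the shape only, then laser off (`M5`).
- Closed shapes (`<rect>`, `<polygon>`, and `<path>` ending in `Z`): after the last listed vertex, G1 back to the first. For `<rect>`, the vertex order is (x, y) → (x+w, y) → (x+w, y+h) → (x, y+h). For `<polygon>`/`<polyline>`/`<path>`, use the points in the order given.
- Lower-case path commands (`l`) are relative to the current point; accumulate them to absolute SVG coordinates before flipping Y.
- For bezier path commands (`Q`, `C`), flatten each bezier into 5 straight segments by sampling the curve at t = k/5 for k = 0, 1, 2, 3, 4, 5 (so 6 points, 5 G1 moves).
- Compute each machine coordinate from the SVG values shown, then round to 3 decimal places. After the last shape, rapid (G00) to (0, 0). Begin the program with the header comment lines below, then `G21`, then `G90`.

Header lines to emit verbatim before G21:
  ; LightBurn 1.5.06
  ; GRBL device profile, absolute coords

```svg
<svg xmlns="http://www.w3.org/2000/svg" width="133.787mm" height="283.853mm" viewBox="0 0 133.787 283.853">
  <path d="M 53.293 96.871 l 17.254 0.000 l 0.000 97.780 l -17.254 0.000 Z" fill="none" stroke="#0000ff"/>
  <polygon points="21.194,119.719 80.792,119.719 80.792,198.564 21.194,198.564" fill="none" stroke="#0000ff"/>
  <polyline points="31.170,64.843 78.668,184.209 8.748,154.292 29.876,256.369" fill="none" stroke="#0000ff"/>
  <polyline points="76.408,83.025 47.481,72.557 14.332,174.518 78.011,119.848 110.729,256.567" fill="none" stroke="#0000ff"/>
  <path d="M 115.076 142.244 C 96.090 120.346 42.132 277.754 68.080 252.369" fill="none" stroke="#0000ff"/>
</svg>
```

; LightBurn 1.5.06
; GRBL device profile, absolute coords
G21
G90
G00 X53.293 Y186.982
M3 S204
G1 X70.547 Y186.982 F2693
G1 X70.547 Y89.202
G1 X53.293 Y89.202
G1 X53.293 Y186.982
M5
G00 X21.194 Y164.134
M3 S204
G1 X80.792 Y164.134 F2693
G1 X80.792 Y85.289
G1 X21.194 Y85.289
G1 X21.194 Y164.134
M5
G00 X31.170 Y219.010
M3 S204
G1 X78.668 Y99.644 F2693
G1 X8.748 Y129.561
G1 X29.876 Y27.484
M5
G00 X76.408 Y200.828
M3 S204
G1 X47.481 Y211.296 F2693
G1 X14.332 Y109.335
G1 X78.011 Y164.005
G1 X110.729 Y27.286
M5
G00 X115.076 Y141.609
M3 S204
G1 X100.407 Y136.128 F2693
G1 X82.858 Y104.994
G1 X67.945 Y65.588
G1 X61.181 Y35.291
G1 X68.080 Y31.484
M5
G00 X0.000 Y0.000

viewBox `0 0 133.787 283.853` with mm width/height → 1 unit = 1 mm. Flip: y_m = 283.853 − y_svg.

**Shape 1** — `<path>` rectangle, stroke `#0000ff` → engrave (S204, F2693). Machine vertices: (53.293,186.982) → (70.547,186.982) → (70.547,89.202) → (53.293,89.202) → (53.293,186.982). Closed: final G1 returns to the first vertex.

**Shape 2** — `<polygon>` rectangle, stroke `#0000ff` → engrave (S204, F2693). Machine vertices: (21.194,164.134) → (80.792,164.134) → (80.792,85.289) → (21.194,85.289) → (21.194,164.134). Closed: final G1 returns to the first vertex.

**Shape 3** — `<polyline>` open polyline, stroke `#0000ff` → engrave (S204, F2693). Machine vertices: (31.170,219.010) → (78.668,99.644) → (8.748,129.561) → (29.876,27.484). Open path.

**Shape 4** — `<polyline>` open polyline, stroke `#0000ff` → engrave (S204, F2693). Machine vertices: (76.408,200.828) → (47.481,211.296) → (14.332,109.335) → (78.011,164.005) → (110.729,27.286). Open path.

**Shape 5** — `<path>` cubic bezier, stroke `#0000ff` → engrave (S204, F2693). Control points (SVG): P0=(115.076,142.244), P1=(96.090,120.346), P2=(42.132,277.754), P3=(68.080,252.369); sampled at t=k/5. Machine vertices: (115.076,141.609) → (100.407,136.128) → (82.858,104.994) → (67.945,65.588) → (61.181,35.291) → (68.080,31.484). Open path.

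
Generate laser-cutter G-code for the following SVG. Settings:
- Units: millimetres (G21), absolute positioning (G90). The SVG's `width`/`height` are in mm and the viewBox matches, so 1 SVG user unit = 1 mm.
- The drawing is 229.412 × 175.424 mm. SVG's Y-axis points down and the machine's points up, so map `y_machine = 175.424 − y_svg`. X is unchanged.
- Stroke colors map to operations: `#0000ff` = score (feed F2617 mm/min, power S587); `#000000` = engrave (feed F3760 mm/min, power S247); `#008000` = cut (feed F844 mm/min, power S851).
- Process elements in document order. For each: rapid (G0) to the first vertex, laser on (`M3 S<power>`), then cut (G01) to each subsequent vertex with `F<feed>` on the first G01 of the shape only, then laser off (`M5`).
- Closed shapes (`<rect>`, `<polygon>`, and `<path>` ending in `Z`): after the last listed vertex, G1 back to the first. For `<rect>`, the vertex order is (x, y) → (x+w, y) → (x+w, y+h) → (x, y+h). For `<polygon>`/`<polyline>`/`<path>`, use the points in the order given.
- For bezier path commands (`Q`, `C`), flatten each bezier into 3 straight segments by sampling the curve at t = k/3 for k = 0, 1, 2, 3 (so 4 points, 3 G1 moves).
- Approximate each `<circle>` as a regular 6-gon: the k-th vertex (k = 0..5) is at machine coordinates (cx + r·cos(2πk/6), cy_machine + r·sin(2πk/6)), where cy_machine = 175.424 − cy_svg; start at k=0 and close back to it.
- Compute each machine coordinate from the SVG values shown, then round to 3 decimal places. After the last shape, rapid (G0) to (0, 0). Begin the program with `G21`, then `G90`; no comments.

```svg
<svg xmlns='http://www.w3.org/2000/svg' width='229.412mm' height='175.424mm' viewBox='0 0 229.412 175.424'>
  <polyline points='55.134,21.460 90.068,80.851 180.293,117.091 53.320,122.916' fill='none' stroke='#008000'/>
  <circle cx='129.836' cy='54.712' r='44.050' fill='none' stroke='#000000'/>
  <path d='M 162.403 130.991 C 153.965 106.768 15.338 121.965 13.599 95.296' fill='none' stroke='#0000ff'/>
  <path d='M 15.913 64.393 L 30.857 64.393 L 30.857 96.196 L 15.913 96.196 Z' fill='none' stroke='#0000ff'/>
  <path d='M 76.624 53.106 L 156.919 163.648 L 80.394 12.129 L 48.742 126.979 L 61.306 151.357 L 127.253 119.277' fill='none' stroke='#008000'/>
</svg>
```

viewBox `0 0 229.412 175.424` with mm width/height → 1 unit = 1 mm. Flip: y_m = 175.424 − y_svg.

**Shape 1** — `<polyline>` open polyline, stroke `#008000` → cut (S851, F844). Machine vertices: (55.134,153.964) → (90.068,94.573) → (180.293,58.333) → (53.320,52.508). Open path.

**Shape 2** — `<circle>` circle, stroke `#000000` → engrave (S247, F3760). Machine vertices: (173.886,120.712) → (151.861,158.860) → (107.811,158.860) → (85.786,120.712) → (107.811,82.564) → (151.861,82.564) → (173.886,120.712). Closed: final G1 returns to the first vertex.

**Shape 3** — `<path>` cubic bezier, stroke `#0000ff` → score (S587, F2617). Control points (SVG): P0=(162.403,130.991), P1=(153.965,106.768), P2=(15.338,121.965), P3=(13.599,95.296); sampled at t=k/3. Machine vertices: (162.403,44.433) → (120.460,58.527) → (51.076,64.404) → (13.599,80.128). Open path.

**Shape 4** — `<path>` rectangle, stroke `#0000ff` → score (S587, F2617). Machine vertices: (15.913,111.031) → (30.857,111.031) → (30.857,79.228) → (15.913,79.228) → (15.913,111.031). Closed: final G1 returns to the first vertex.

**Shape 5** — `<path>` open polyline, stroke `#008000` → cut (S851, F844). Machine vertices: (76.624,122.318) → (156.919,11.776) → (80.394,163.295) → (48.742,48.445) → (61.306,24.067) → (127.253,56.147). Open path.

G21
G90
G0 X55.134 Y153.964
M3 S851
G01 X90.068 Y94.573 F844
G01 X180.293 Y58.333
G01 X53.320 Y52.508
M5
G0 X173.886 Y120.712
M3 S247
G01 X151.861 Y158.860 F3760
G01 X107.811 Y158.860
G01 X85.786 Y120.712
G01 X107.811 Y82.564
G01 X151.861 Y82.564
G01 X173.886 Y120.712
M5
G0 X162.403 Y44.433
M3 S587
G01 X120.460 Y58.527 F2617
G01 X51.076 Y64.404
G01 X13.599 Y80.128
M5
G0 X15.913 Y111.031
M3 S587
G01 X30.857 Y111.031 F2617
G01 X30.857 Y79.228
G01 X15.913 Y79.228
G01 X15.913 Y111.031
M5
G0 X76.624 Y122.318
M3 S851
G01 X156.919 Y11.776 F844
G01 X80.394 Y163.295
G01 X48.742 Y48.445
G01 X61.306 Y24.067
G01 X127.253 Y56.147
M5
G0 X0.000 Y0.000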